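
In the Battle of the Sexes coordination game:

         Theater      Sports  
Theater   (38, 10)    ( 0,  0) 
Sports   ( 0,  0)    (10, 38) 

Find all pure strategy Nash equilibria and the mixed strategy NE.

Pure NE: (Theater, Theater) and (Sports, Sports); Mixed NE: p = 0.7917, q = 0.2083

Work:
Check pure NE:
(Theater, Theater): (38, 10) - no unilateral deviation beneficial
(Sports, Sports): (10, 38) - no unilateral deviation beneficial
Mixed NE: P1 plays Theater with p = 0.7917, P2 plays Theater with q = 0.2083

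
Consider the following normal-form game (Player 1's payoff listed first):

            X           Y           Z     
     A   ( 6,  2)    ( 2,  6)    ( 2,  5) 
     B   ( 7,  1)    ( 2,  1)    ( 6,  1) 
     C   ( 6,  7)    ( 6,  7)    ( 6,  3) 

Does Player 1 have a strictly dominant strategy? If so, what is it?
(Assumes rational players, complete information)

No strictly dominant strategy exists for Player 1

Work:
A strategy strictly dominates another if it gives a strictly higher payoff against every opponent action. Compare each pair of P1's strategies column-by-column:
  A vs B: [6 vs 7, 2 vs 2, 2 vs 6] → A does not strictly dominate B (column X: 6 ≤ 7)
  A vs C: [6 vs 6, 2 vs 6, 2 vs 6] → A does not strictly dominate C (column X: 6 ≤ 6)
  B vs A: [7 vs 6, 2 vs 2, 6 vs 2] → B does not strictly dominate A (column Y: 2 ≤ 2)
  B vs C: [7 vs 6, 2 vs 6, 6 vs 6] → B does not strictly dominate C (column Y: 2 ≤ 6)
  C vs A: [6 vs 6, 6 vs 2, 6 vs 2] → C does not strictly dominate A (column X: 6 ≤ 6)
  C vs B: [6 vs 7, 6 vs 2, 6 vs 6] → C does not strictly dominate B (column X: 6 ≤ 7)
No single strategy strictly dominates all others → no strictly dominant strategy.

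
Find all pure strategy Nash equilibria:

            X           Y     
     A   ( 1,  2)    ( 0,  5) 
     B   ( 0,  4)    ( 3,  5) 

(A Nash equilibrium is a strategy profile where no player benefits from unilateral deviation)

Nash equilibrium: (B, Y)

Work:
Best responses:
  P1 vs X: payoffs [1, 0] → best response A (payoff 1)
  P1 vs Y: payoffs [0, 3] → best response B (payoff 3)
  P2 vs A: payoffs [2, 5] → best response Y (payoff 5)
  P2 vs B: payoffs [4, 5] → best response Y (payoff 5)
Mutual best responses: (B,Y) → Nash equilibria.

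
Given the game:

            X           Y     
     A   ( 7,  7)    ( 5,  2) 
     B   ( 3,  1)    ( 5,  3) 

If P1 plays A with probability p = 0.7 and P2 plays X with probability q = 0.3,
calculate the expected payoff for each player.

E[P1] = 5.24, E[P2] = 3.17

Work:
E[P1] = p·q·π₁(A,X) + p·(1-q)·π₁(A,Y) + (1-p)·q·π₁(B,X) + (1-p)·(1-q)·π₁(B,Y)
= 0.7·0.3·7 + 0.7·0.7·5 + 0.3·0.3·3 + 0.3·0.7·5
= 5.24

E[P2] = 3.17 (similar calculation)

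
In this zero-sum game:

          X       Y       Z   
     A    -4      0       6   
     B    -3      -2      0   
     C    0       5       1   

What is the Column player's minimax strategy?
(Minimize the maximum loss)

Column should play X, value = 0

Work:
Column player minimizes Row's maximum payoff:
Column X: max payoff to Row = 0
Column Y: max payoff to Row = 5
Column Z: max payoff to Row = 6
Minimum is 0, achieved by column X.
Minimax strategy: X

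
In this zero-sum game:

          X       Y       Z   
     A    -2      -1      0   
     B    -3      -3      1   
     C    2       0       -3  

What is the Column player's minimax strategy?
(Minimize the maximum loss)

Column should play Y, value = 0

Work:
Column player minimizes Row's maximum payoff:
Column X: max payoff to Row = 2
Column Y: max payoff to Row = 0
Column Z: max payoff to Row = 1
Minimum is 0, achieved by column Y.
Minimax strategy: Y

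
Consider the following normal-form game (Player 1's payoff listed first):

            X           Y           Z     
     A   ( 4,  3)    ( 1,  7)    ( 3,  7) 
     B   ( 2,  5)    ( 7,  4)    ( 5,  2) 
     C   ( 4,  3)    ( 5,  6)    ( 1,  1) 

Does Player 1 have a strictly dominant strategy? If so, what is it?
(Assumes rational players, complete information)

No strictly dominant strategy exists for Player 1

Work:
A strategy strictly dominates another if it gives a strictly higher payoff against every opponent action. Compare each pair of P1's strategies column-by-column:
  A vs B: [4 vs 2, 1 vs 7, 3 vs 5] → A does not strictly dominate B (column Y: 1 ≤ 7)
  A vs C: [4 vs 4, 1 vs 5, 3 vs 1] → A does not strictly dominate C (column X: 4 ≤ 4)
  B vs A: [2 vs 4, 7 vs 1, 5 vs 3] → B does not strictly dominate A (column X: 2 ≤ 4)
  B vs C: [2 vs 4, 7 vs 5, 5 vs 1] → B does not strictly dominate C (column X: 2 ≤ 4)
  C vs A: [4 vs 4, 5 vs 1, 1 vs 3] → C does not strictly dominate A (column X: 4 ≤ 4)
  C vs B: [4 vs 2, 5 vs 7, 1 vs 5] → C does not strictly dominate B (column Y: 5 ≤ 7)
No single strategy strictly dominates all others → no strictly dominant strategy.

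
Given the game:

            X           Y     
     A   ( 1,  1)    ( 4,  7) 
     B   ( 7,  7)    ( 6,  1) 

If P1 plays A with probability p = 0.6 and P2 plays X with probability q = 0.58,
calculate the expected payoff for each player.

E[P1] = 3.988, E[P2] = 3.904

Work:
E[P1] = p·q·π₁(A,X) + p·(1-q)·π₁(A,Y) + (1-p)·q·π₁(B,X) + (1-p)·(1-q)·π₁(B,Y)
= 0.6·0.58·1 + 0.6·0.42·4 + 0.4·0.58·7 + 0.4·0.42·6
= 3.988

E[P2] = 3.904 (similar calculation)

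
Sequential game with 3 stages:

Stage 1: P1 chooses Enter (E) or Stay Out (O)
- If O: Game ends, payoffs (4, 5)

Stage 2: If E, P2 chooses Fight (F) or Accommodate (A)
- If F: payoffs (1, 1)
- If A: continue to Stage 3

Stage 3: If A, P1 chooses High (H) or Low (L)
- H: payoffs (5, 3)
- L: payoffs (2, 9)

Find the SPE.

SPE: (E, A, H); Outcome (5, 3)

Work:
Stage 3: P1 chooses H (5 vs 2)
Stage 2: P2: F->1, A->3 (anticipating H). Choose A
Stage 1: P1: O->4, E->5 (anticipating A, H). Choose E
SPE path: E -> A -> H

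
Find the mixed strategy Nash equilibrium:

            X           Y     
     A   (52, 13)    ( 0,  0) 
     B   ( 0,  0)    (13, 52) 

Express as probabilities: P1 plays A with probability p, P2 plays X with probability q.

p = 0.8, q = 0.2

Work:
Find probabilities that make opponent indifferent:
P2 chooses q to make P1 indifferent between A and B
P1 chooses p to make P2 indifferent between X and Y
Mixed NE: P1 plays (A: 0.8, B: 0.2), P2 plays (X: 0.2, Y: 0.8)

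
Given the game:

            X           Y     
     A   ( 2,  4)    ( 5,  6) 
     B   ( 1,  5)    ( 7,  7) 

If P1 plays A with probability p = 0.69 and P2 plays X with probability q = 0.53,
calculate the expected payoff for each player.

E[P1] = 3.5371, E[P2] = 5.25

Work:
E[P1] = p·q·π₁(A,X) + p·(1-q)·π₁(A,Y) + (1-p)·q·π₁(B,X) + (1-p)·(1-q)·π₁(B,Y)
= 0.69·0.53·2 + 0.69·0.47·5 + 0.31·0.53·1 + 0.31·0.47·7
= 3.5371

E[P2] = 5.25 (similar calculation)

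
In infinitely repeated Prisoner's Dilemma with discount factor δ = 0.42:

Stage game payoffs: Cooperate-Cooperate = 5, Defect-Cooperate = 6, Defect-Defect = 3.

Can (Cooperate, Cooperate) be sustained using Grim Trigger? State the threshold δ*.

δ* = 0.3333; since δ = 0.42 ≥ 0.3333, cooperation can be sustained

Work:
For Grim Trigger:
Cooperate forever: 5/(1-δ)
Defect then punished: 6 + 3·δ/(1-δ)
Need: 5/(1-δ) ≥ 6 + 3·δ/(1-δ)
Solving: δ ≥ (T-R)/(T-P) = (6-5)/(6-3) = 0.3333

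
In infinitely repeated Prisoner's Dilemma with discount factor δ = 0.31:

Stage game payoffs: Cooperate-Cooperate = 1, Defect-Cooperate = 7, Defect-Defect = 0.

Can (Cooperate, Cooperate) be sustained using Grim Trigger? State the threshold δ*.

δ* = 0.8571; since δ = 0.31 < 0.8571, cooperation cannot be sustained

Work:
For Grim Trigger:
Cooperate forever: 1/(1-δ)
Defect then punished: 7 + 0·δ/(1-δ)
Need: 1/(1-δ) ≥ 7 + 0·δ/(1-δ)
Solving: δ ≥ (T-R)/(T-P) = (7-1)/(7-0) = 0.8571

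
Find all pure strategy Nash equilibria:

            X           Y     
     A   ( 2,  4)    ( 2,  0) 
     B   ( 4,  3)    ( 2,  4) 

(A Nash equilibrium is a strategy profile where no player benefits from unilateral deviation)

Nash equilibrium: (B, Y)

Work:
Best responses:
  P1 vs X: payoffs [2, 4] → best response B (payoff 4)
  P1 vs Y: payoffs [2, 2] → best response A/B (payoff 2)
  P2 vs A: payoffs [4, 0] → best response X (payoff 4)
  P2 vs B: payoffs [3, 4] → best response Y (payoff 4)
Mutual best responses: (B,Y) → Nash equilibria.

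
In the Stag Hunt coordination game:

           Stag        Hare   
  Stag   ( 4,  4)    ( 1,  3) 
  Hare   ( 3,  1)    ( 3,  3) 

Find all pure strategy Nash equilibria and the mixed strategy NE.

Pure NE: (Stag, Stag) and (Hare, Hare); Mixed NE: p = 0.6667, q = 0.6667

Work:
Check pure NE:
(Stag, Stag): (4, 4) - no unilateral deviation beneficial
(Hare, Hare): (3, 3) - no unilateral deviation beneficial
Mixed NE: P1 plays Stag with p = 0.6667, P2 plays Stag with q = 0.6667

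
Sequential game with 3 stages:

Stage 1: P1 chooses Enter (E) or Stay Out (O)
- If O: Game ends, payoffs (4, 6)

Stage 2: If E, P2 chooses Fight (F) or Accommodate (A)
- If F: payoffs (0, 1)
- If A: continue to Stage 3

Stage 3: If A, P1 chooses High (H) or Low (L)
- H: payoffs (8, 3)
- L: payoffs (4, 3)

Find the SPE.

SPE: (E, A, H); Outcome (8, 3)

Work:
Stage 3: P1 chooses H (8 vs 4)
Stage 2: P2: F->1, A->3 (anticipating H). Choose A
Stage 1: P1: O->4, E->8 (anticipating A, H). Choose E
SPE path: E -> A -> H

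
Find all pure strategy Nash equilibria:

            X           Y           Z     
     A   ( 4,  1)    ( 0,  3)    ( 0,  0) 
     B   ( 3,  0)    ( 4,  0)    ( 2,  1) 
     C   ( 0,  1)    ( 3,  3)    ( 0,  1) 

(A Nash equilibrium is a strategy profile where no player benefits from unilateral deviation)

Nash equilibrium: (B, Z)

Work:
Best responses:
  P1 vs X: payoffs [4, 3, 0] → best response A (payoff 4)
  P1 vs Y: payoffs [0, 4, 3] → best response B (payoff 4)
  P1 vs Z: payoffs [0, 2, 0] → best response B (payoff 2)
  P2 vs A: payoffs [1, 3, 0] → best response Y (payoff 3)
  P2 vs B: payoffs [0, 0, 1] → best response Z (payoff 1)
  P2 vs C: payoffs [1, 3, 1] → best response Y (payoff 3)
Mutual best responses: (B,Z) → Nash equilibria.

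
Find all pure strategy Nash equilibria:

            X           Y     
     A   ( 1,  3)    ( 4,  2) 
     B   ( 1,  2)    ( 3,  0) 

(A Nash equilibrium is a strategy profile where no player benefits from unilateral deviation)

Nash equilibrium: (A, X), (B, X)

Work:
Best responses:
  P1 vs X: payoffs [1, 1] → best response A/B (payoff 1)
  P1 vs Y: payoffs [4, 3] → best response A (payoff 4)
  P2 vs A: payoffs [3, 2] → best response X (payoff 3)
  P2 vs B: payoffs [2, 0] → best response X (payoff 2)
Mutual best responses: (A,X), (B,X) → Nash equilibria.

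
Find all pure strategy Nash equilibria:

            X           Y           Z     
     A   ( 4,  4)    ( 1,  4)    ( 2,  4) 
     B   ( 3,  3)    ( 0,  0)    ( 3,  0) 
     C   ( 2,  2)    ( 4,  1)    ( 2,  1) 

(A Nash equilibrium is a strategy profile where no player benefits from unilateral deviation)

Nash equilibrium: (A, X)

Work:
Best responses:
  P1 vs X: payoffs [4, 3, 2] → best response A (payoff 4)
  P1 vs Y: payoffs [1, 0, 4] → best response C (payoff 4)
  P1 vs Z: payoffs [2, 3, 2] → best response B (payoff 3)
  P2 vs A: payoffs [4, 4, 4] → best response X/Y/Z (payoff 4)
  P2 vs B: payoffs [3, 0, 0] → best response X (payoff 3)
  P2 vs C: payoffs [2, 1, 1] → best response X (payoff 2)
Mutual best responses: (A,X) → Nash equilibria.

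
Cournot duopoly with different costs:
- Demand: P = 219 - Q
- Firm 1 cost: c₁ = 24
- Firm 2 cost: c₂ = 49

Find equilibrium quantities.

q₁* = 73.33, q₂* = 48.33

Work:
Reaction: q₁ = (219 - 24 - q₂)/2
Reaction: q₂ = (219 - 49 - q₁)/2
Solve simultaneously:
q₁* = (219 - 2×24 + 49)/3 = 73.33
q₂* = (219 - 2×49 + 24)/3 = 48.33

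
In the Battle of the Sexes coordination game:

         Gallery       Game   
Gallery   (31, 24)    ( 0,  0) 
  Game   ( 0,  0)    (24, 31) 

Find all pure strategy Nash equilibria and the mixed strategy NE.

Pure NE: (Gallery, Gallery) and (Game, Game); Mixed NE: p = 0.5636, q = 0.4364

Work:
Check pure NE:
(Gallery, Gallery): (31, 24) - no unilateral deviation beneficial
(Game, Game): (24, 31) - no unilateral deviation beneficial
Mixed NE: P1 plays Gallery with p = 0.5636, P2 plays Gallery with q = 0.4364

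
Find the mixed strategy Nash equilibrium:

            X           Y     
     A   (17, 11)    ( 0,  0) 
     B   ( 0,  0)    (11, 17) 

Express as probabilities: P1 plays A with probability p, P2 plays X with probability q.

p = 0.6071, q = 0.3929

Work:
Find probabilities that make opponent indifferent:
P2 chooses q to make P1 indifferent between A and B
P1 chooses p to make P2 indifferent between X and Y
Mixed NE: P1 plays (A: 0.6071, B: 0.3929), P2 plays (X: 0.3929, Y: 0.6071)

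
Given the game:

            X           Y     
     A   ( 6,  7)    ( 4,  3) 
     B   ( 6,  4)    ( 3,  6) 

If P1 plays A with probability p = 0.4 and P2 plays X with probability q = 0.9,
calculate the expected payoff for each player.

E[P1] = 5.74, E[P2] = 5.16

Work:
E[P1] = p·q·π₁(A,X) + p·(1-q)·π₁(A,Y) + (1-p)·q·π₁(B,X) + (1-p)·(1-q)·π₁(B,Y)
= 0.4·0.9·6 + 0.4·0.1·4 + 0.6·0.9·6 + 0.6·0.1·3
= 5.74

E[P2] = 5.16 (similar calculation)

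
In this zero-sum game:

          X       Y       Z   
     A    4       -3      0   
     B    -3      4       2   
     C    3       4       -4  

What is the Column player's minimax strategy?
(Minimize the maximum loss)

Column should play Z, value = 2

Work:
Column player minimizes Row's maximum payoff:
Column X: max payoff to Row = 4
Column Y: max payoff to Row = 4
Column Z: max payoff to Row = 2
Minimum is 2, achieved by column Z.
Minimax strategy: Z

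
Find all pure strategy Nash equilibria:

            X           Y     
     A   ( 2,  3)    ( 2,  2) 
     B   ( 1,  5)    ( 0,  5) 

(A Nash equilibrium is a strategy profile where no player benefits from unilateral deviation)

Nash equilibrium: (A, X)

Work:
Best responses:
  P1 vs X: payoffs [2, 1] → best response A (payoff 2)
  P1 vs Y: payoffs [2, 0] → best response A (payoff 2)
  P2 vs A: payoffs [3, 2] → best response X (payoff 3)
  P2 vs B: payoffs [5, 5] → best response X/Y (payoff 5)
Mutual best responses: (A,X) → Nash equilibria.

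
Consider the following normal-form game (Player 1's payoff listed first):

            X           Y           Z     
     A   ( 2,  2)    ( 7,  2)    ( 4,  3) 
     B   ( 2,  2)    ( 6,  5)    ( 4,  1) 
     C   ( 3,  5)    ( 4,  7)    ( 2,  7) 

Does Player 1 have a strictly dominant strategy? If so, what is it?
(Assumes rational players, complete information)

No strictly dominant strategy exists for Player 1

Work:
A strategy strictly dominates another if it gives a strictly higher payoff against every opponent action. Compare each pair of P1's strategies column-by-column:
  A vs B: [2 vs 2, 7 vs 6, 4 vs 4] → A does not strictly dominate B (column X: 2 ≤ 2)
  A vs C: [2 vs 3, 7 vs 4, 4 vs 2] → A does not strictly dominate C (column X: 2 ≤ 3)
  B vs A: [2 vs 2, 6 vs 7, 4 vs 4] → B does not strictly dominate A (column X: 2 ≤ 2)
  B vs C: [2 vs 3, 6 vs 4, 4 vs 2] → B does not strictly dominate C (column X: 2 ≤ 3)
  C vs A: [3 vs 2, 4 vs 7, 2 vs 4] → C does not strictly dominate A (column Y: 4 ≤ 7)
  C vs B: [3 vs 2, 4 vs 6, 2 vs 4] → C does not strictly dominate B (column Y: 4 ≤ 6)
No single strategy strictly dominates all others → no strictly dominant strategy.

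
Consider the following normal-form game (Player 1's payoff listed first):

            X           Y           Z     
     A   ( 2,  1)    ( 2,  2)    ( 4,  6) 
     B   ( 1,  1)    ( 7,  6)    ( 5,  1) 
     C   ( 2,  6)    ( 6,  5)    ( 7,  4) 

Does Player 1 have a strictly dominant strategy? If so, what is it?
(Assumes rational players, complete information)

No strictly dominant strategy exists for Player 1

Work:
A strategy strictly dominates another if it gives a strictly higher payoff against every opponent action. Compare each pair of P1's strategies column-by-column:
  A vs B: [2 vs 1, 2 vs 7, 4 vs 5] → A does not strictly dominate B (column Y: 2 ≤ 7)
  A vs C: [2 vs 2, 2 vs 6, 4 vs 7] → A does not strictly dominate C (column X: 2 ≤ 2)
  B vs A: [1 vs 2, 7 vs 2, 5 vs 4] → B does not strictly dominate A (column X: 1 ≤ 2)
  B vs C: [1 vs 2, 7 vs 6, 5 vs 7] → B does not strictly dominate C (column X: 1 ≤ 2)
  C vs A: [2 vs 2, 6 vs 2, 7 vs 4] → C does not strictly dominate A (column X: 2 ≤ 2)
  C vs B: [2 vs 1, 6 vs 7, 7 vs 5] → C does not strictly dominate B (column Y: 6 ≤ 7)
No single strategy strictly dominates all others → no strictly dominant strategy.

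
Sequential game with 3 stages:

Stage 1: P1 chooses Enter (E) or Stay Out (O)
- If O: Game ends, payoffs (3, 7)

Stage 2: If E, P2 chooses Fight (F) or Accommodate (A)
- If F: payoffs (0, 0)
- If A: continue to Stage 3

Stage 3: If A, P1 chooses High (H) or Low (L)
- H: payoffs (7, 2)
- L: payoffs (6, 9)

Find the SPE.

SPE: (E, A, H); Outcome (7, 2)

Work:
Stage 3: P1 chooses H (7 vs 6)
Stage 2: P2: F->0, A->2 (anticipating H). Choose A
Stage 1: P1: O->3, E->7 (anticipating A, H). Choose E
SPE path: E -> A -> H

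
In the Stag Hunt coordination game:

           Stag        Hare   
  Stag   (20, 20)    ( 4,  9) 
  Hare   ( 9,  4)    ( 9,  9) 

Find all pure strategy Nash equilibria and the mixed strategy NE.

Pure NE: (Stag, Stag) and (Hare, Hare); Mixed NE: p = 0.3125, q = 0.3125

Work:
Check pure NE:
(Stag, Stag): (20, 20) - no unilateral deviation beneficial
(Hare, Hare): (9, 9) - no unilateral deviation beneficial
Mixed NE: P1 plays Stag with p = 0.3125, P2 plays Stag with q = 0.3125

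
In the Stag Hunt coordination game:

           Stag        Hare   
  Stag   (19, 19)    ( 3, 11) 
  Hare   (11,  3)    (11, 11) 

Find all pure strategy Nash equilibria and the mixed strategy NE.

Pure NE: (Stag, Stag) and (Hare, Hare); Mixed NE: p = 0.5, q = 0.5

Work:
Check pure NE:
(Stag, Stag): (19, 19) - no unilateral deviation beneficial
(Hare, Hare): (11, 11) - no unilateral deviation beneficial
Mixed NE: P1 plays Stag with p = 0.5, P2 plays Stag with q = 0.5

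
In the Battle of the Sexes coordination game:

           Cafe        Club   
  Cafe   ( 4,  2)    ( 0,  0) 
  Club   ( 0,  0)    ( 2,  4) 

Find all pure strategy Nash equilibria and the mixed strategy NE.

Pure NE: (Cafe, Cafe) and (Club, Club); Mixed NE: p = 0.6667, q = 0.3333

Work:
Check pure NE:
(Cafe, Cafe): (4, 2) - no unilateral deviation beneficial
(Club, Club): (2, 4) - no unilateral deviation beneficial
Mixed NE: P1 plays Cafe with p = 0.6667, P2 plays Cafe with q = 0.3333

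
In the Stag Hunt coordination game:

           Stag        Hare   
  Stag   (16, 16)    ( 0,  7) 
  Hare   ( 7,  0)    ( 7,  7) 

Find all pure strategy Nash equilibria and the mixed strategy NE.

Pure NE: (Stag, Stag) and (Hare, Hare); Mixed NE: p = 0.4375, q = 0.4375

Work:
Check pure NE:
(Stag, Stag): (16, 16) - no unilateral deviation beneficial
(Hare, Hare): (7, 7) - no unilateral deviation beneficial
Mixed NE: P1 plays Stag with p = 0.4375, P2 plays Stag with q = 0.4375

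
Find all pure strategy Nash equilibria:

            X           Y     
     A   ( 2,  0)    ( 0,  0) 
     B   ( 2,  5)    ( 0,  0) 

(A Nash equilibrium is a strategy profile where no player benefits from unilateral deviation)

Nash equilibrium: (A, X), (A, Y), (B, X)

Work:
Best responses:
  P1 vs X: payoffs [2, 2] → best response A/B (payoff 2)
  P1 vs Y: payoffs [0, 0] → best response A/B (payoff 0)
  P2 vs A: payoffs [0, 0] → best response X/Y (payoff 0)
  P2 vs B: payoffs [5, 0] → best response X (payoff 5)
Mutual best responses: (A,X), (A,Y), (B,X) → Nash equilibria.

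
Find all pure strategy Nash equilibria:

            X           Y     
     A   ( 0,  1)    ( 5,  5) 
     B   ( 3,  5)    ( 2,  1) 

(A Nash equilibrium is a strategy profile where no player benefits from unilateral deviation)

Nash equilibrium: (A, Y), (B, X)

Work:
Best responses:
  P1 vs X: payoffs [0, 3] → best response B (payoff 3)
  P1 vs Y: payoffs [5, 2] → best response A (payoff 5)
  P2 vs A: payoffs [1, 5] → best response Y (payoff 5)
  P2 vs B: payoffs [5, 1] → best response X (payoff 5)
Mutual best responses: (A,Y), (B,X) → Nash equilibria.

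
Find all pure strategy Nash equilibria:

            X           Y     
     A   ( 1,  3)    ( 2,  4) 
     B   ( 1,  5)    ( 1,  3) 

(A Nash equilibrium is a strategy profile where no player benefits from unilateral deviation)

Nash equilibrium: (A, Y), (B, X)

Work:
Best responses:
  P1 vs X: payoffs [1, 1] → best response A/B (payoff 1)
  P1 vs Y: payoffs [2, 1] → best response A (payoff 2)
  P2 vs A: payoffs [3, 4] → best response Y (payoff 4)
  P2 vs B: payoffs [5, 3] → best response X (payoff 5)
Mutual best responses: (A,Y), (B,X) → Nash equilibria.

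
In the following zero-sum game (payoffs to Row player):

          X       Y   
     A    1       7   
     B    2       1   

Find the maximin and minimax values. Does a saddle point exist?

Maximin = 1, Minimax = 2, Saddle: False

Work:
Row minimums: [1, 1] → maximin = 1
Column maximums: [2, 7] → minimax = 2
No saddle point (maximin ≠ minimax). Mixed strategy needed.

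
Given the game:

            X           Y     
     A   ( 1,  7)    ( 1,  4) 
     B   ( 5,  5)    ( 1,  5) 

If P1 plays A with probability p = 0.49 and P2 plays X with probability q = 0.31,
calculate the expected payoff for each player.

E[P1] = 1.6324, E[P2] = 4.9657

Work:
E[P1] = p·q·π₁(A,X) + p·(1-q)·π₁(A,Y) + (1-p)·q·π₁(B,X) + (1-p)·(1-q)·π₁(B,Y)
= 0.49·0.31·1 + 0.49·0.69·1 + 0.51·0.31·5 + 0.51·0.69·1
= 1.6324

E[P2] = 4.9657 (similar calculation)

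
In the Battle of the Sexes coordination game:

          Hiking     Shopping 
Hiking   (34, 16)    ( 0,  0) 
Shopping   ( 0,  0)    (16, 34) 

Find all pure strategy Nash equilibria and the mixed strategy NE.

Pure NE: (Hiking, Hiking) and (Shopping, Shopping); Mixed NE: p = 0.68, q = 0.32

Work:
Check pure NE:
(Hiking, Hiking): (34, 16) - no unilateral deviation beneficial
(Shopping, Shopping): (16, 34) - no unilateral deviation beneficial
Mixed NE: P1 plays Hiking with p = 0.68, P2 plays Hiking with q = 0.32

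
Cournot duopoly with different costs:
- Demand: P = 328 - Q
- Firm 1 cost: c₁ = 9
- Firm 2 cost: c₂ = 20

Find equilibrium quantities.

q₁* = 110.0, q₂* = 99.0

Work:
Reaction: q₁ = (328 - 9 - q₂)/2
Reaction: q₂ = (328 - 20 - q₁)/2
Solve simultaneously:
q₁* = (328 - 2×9 + 20)/3 = 110.0
q₂* = (328 - 2×20 + 9)/3 = 99.0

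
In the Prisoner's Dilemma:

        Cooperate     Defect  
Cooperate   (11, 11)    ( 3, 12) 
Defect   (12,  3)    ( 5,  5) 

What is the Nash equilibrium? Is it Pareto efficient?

(Defect, Defect) is NE; not Pareto efficient

Work:
Defect dominates Cooperate for both players:
If P2 cooperates: Defect (12) > Cooperate (11)
If P2 defects: Defect (5) > Cooperate (3)
NE: (Defect, Defect) with payoff (5, 5)
But (Cooperate, Cooperate) = (11, 11) Pareto dominates (5, 5)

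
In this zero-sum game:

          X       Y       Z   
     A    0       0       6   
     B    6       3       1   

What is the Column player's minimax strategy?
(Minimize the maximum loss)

Column should play Y, value = 3

Work:
Column player minimizes Row's maximum payoff:
Column X: max payoff to Row = 6
Column Y: max payoff to Row = 3
Column Z: max payoff to Row = 6
Minimum is 3, achieved by column Y.
Minimax strategy: Y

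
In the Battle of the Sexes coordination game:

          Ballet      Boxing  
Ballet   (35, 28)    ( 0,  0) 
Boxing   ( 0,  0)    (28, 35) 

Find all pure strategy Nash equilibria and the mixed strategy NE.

Pure NE: (Ballet, Ballet) and (Boxing, Boxing); Mixed NE: p = 0.5556, q = 0.4444

Work:
Check pure NE:
(Ballet, Ballet): (35, 28) - no unilateral deviation beneficial
(Boxing, Boxing): (28, 35) - no unilateral deviation beneficial
Mixed NE: P1 plays Ballet with p = 0.5556, P2 plays Ballet with q = 0.4444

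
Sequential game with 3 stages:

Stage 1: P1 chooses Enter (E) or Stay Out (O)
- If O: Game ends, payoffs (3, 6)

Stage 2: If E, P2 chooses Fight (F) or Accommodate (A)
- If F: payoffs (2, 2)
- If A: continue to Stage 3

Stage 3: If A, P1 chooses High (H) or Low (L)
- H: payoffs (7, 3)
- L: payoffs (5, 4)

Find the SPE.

SPE: (E, A, H); Outcome (7, 3)

Work:
Stage 3: P1 chooses H (7 vs 5)
Stage 2: P2: F->2, A->3 (anticipating H). Choose A
Stage 1: P1: O->3, E->7 (anticipating A, H). Choose E
SPE path: E -> A -> H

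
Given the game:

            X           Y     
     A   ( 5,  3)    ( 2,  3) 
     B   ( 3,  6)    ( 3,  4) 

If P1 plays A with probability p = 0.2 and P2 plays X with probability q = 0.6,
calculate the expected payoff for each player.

E[P1] = 3.16, E[P2] = 4.76

Work:
E[P1] = p·q·π₁(A,X) + p·(1-q)·π₁(A,Y) + (1-p)·q·π₁(B,X) + (1-p)·(1-q)·π₁(B,Y)
= 0.2·0.6·5 + 0.2·0.4·2 + 0.8·0.6·3 + 0.8·0.4·3
= 3.16

E[P2] = 4.76 (similar calculation)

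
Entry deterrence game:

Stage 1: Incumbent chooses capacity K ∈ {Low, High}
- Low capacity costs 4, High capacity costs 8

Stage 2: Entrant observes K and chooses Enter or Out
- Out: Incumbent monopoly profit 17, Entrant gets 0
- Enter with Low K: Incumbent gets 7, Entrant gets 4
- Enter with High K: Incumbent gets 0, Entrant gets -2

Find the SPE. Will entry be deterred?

SPE: (High, Enter|Low, Out|High); Entry deterred. Incumbent net profit = 9

Work:
After Low K: Entrant enters (4 > 0)
After High K: Entrant stays out (-2 < 0)
Incumbent: Low → 7−4=3, High → 17−8=9
Incumbent chooses High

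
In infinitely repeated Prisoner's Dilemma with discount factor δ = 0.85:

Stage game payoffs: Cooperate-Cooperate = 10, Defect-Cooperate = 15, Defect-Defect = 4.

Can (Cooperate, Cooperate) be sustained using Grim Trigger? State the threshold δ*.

δ* = 0.4545; since δ = 0.85 ≥ 0.4545, cooperation can be sustained

Work:
For Grim Trigger:
Cooperate forever: 10/(1-δ)
Defect then punished: 15 + 4·δ/(1-δ)
Need: 10/(1-δ) ≥ 15 + 4·δ/(1-δ)
Solving: δ ≥ (T-R)/(T-P) = (15-10)/(15-4) = 0.4545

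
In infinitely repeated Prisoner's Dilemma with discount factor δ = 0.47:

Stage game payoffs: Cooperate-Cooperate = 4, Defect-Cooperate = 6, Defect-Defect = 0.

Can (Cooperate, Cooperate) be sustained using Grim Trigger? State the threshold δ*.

δ* = 0.3333; since δ = 0.47 ≥ 0.3333, cooperation can be sustained

Work:
For Grim Trigger:
Cooperate forever: 4/(1-δ)
Defect then punished: 6 + 0·δ/(1-δ)
Need: 4/(1-δ) ≥ 6 + 0·δ/(1-δ)
Solving: δ ≥ (T-R)/(T-P) = (6-4)/(6-0) = 0.3333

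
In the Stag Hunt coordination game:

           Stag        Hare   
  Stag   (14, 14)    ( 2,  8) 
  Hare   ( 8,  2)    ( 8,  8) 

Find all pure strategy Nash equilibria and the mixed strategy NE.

Pure NE: (Stag, Stag) and (Hare, Hare); Mixed NE: p = 0.5, q = 0.5

Work:
Check pure NE:
(Stag, Stag): (14, 14) - no unilateral deviation beneficial
(Hare, Hare): (8, 8) - no unilateral deviation beneficial
Mixed NE: P1 plays Stag with p = 0.5, P2 plays Stag with q = 0.5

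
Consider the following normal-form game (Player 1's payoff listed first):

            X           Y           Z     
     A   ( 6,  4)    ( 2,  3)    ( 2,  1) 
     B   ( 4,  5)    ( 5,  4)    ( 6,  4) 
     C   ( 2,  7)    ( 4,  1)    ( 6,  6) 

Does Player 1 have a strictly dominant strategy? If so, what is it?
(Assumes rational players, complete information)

No strictly dominant strategy exists for Player 1

Work:
A strategy strictly dominates another if it gives a strictly higher payoff against every opponent action. Compare each pair of P1's strategies column-by-column:
  A vs B: [6 vs 4, 2 vs 5, 2 vs 6] → A does not strictly dominate B (column Y: 2 ≤ 5)
  A vs C: [6 vs 2, 2 vs 4, 2 vs 6] → A does not strictly dominate C (column Y: 2 ≤ 4)
  B vs A: [4 vs 6, 5 vs 2, 6 vs 2] → B does not strictly dominate A (column X: 4 ≤ 6)
  B vs C: [4 vs 2, 5 vs 4, 6 vs 6] → B does not strictly dominate C (column Z: 6 ≤ 6)
  C vs A: [2 vs 6, 4 vs 2, 6 vs 2] → C does not strictly dominate A (column X: 2 ≤ 6)
  C vs B: [2 vs 4, 4 vs 5, 6 vs 6] → C does not strictly dominate B (column X: 2 ≤ 4)
No single strategy strictly dominates all others → no strictly dominant strategy.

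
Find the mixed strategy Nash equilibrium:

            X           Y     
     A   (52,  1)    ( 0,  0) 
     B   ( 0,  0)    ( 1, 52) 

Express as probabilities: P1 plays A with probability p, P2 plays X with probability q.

p = 0.9811, q = 0.0189

Work:
Find probabilities that make opponent indifferent:
P2 chooses q to make P1 indifferent between A and B
P1 chooses p to make P2 indifferent between X and Y
Mixed NE: P1 plays (A: 0.9811, B: 0.0189), P2 plays (X: 0.0189, Y: 0.9811)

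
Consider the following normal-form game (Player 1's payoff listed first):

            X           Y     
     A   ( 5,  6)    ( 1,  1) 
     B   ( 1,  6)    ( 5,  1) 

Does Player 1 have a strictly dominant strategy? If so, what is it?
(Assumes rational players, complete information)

No strictly dominant strategy exists for Player 1

Work:
A strategy strictly dominates another if it gives a strictly higher payoff against every opponent action. Compare each pair of P1's strategies column-by-column:
  A vs B: [5 vs 1, 1 vs 5] → A does not strictly dominate B (column Y: 1 ≤ 5)
  B vs A: [1 vs 5, 5 vs 1] → B does not strictly dominate A (column X: 1 ≤ 5)
No single strategy strictly dominates all others → no strictly dominant strategy.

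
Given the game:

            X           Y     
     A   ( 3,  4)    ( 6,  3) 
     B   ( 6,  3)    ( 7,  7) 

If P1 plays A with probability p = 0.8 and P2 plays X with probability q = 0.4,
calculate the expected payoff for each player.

E[P1] = 5.16, E[P2] = 3.8

Work:
E[P1] = p·q·π₁(A,X) + p·(1-q)·π₁(A,Y) + (1-p)·q·π₁(B,X) + (1-p)·(1-q)·π₁(B,Y)
= 0.8·0.4·3 + 0.8·0.6·6 + 0.2·0.4·6 + 0.2·0.6·7
= 5.16

E[P2] = 3.8 (similar calculation)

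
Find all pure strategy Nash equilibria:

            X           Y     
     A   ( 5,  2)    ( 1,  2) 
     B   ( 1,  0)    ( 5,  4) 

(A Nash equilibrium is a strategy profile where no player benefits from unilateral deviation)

Nash equilibrium: (A, X), (B, Y)

Work:
Best responses:
  P1 vs X: payoffs [5, 1] → best response A (payoff 5)
  P1 vs Y: payoffs [1, 5] → best response B (payoff 5)
  P2 vs A: payoffs [2, 2] → best response X/Y (payoff 2)
  P2 vs B: payoffs [0, 4] → best response Y (payoff 4)
Mutual best responses: (A,X), (B,Y) → Nash equilibria.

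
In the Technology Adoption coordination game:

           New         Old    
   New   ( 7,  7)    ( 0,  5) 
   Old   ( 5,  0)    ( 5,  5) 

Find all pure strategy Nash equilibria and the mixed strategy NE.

Pure NE: (New, New) and (Old, Old); Mixed NE: p = 0.7143, q = 0.7143

Work:
Check pure NE:
(New, New): (7, 7) - no unilateral deviation beneficial
(Old, Old): (5, 5) - no unilateral deviation beneficial
Mixed NE: P1 plays New with p = 0.7143, P2 plays New with q = 0.7143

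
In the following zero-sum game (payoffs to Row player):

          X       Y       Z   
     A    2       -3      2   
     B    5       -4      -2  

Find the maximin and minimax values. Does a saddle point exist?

Maximin = -3, Minimax = -3, Saddle: True

Work:
Row minimums: [-3, -4] → maximin = -3
Column maximums: [5, -3, 2] → minimax = -3
Saddle point exists! Game value = -3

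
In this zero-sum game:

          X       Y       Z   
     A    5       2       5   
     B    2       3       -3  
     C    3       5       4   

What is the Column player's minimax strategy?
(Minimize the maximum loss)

Column should play X or Y or Z (all achieve the minimum), value = 5

Work:
Column player minimizes Row's maximum payoff:
Column X: max payoff to Row = 5
Column Y: max payoff to Row = 5
Column Z: max payoff to Row = 5
Minimum is 5, achieved by columns X, Y, Z (tied).
Each of X or Y or Z is a minimax strategy.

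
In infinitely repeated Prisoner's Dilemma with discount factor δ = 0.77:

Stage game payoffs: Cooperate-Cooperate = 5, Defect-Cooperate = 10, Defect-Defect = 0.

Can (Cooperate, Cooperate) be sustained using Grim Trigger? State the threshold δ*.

δ* = 0.5; since δ = 0.77 ≥ 0.5, cooperation can be sustained

Work:
For Grim Trigger:
Cooperate forever: 5/(1-δ)
Defect then punished: 10 + 0·δ/(1-δ)
Need: 5/(1-δ) ≥ 10 + 0·δ/(1-δ)
Solving: δ ≥ (T-R)/(T-P) = (10-5)/(10-0) = 0.5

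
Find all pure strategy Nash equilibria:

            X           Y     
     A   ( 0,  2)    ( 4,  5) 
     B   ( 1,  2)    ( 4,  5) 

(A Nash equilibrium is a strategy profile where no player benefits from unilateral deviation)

Nash equilibrium: (A, Y), (B, Y)

Work:
Best responses:
  P1 vs X: payoffs [0, 1] → best response B (payoff 1)
  P1 vs Y: payoffs [4, 4] → best response A/B (payoff 4)
  P2 vs A: payoffs [2, 5] → best response Y (payoff 5)
  P2 vs B: payoffs [2, 5] → best response Y (payoff 5)
Mutual best responses: (A,Y), (B,Y) → Nash equilibria.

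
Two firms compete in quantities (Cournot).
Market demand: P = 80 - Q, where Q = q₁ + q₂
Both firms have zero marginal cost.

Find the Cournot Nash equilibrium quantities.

q₁* = q₂* = 26.67; P* = 26.67

Work:
Profit: π_i = P·q_i = (a - q_i - q_j)·q_i
FOC: ∂π_i/∂q_i = a - 2q_i - q_j = 0
Reaction function: q_i = (80 - q_j)/2
Symmetry: q* = 80/3 = 26.67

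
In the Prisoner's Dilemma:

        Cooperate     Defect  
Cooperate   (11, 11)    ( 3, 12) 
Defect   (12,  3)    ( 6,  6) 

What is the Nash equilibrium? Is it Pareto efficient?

(Defect, Defect) is NE; not Pareto efficient

Work:
Defect dominates Cooperate for both players:
If P2 cooperates: Defect (12) > Cooperate (11)
If P2 defects: Defect (6) > Cooperate (3)
NE: (Defect, Defect) with payoff (6, 6)
But (Cooperate, Cooperate) = (11, 11) Pareto dominates (6, 6)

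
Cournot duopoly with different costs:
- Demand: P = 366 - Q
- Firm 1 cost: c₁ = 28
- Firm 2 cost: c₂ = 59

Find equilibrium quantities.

q₁* = 123.0, q₂* = 92.0

Work:
Reaction: q₁ = (366 - 28 - q₂)/2
Reaction: q₂ = (366 - 59 - q₁)/2
Solve simultaneously:
q₁* = (366 - 2×28 + 59)/3 = 123.0
q₂* = (366 - 2×59 + 28)/3 = 92.0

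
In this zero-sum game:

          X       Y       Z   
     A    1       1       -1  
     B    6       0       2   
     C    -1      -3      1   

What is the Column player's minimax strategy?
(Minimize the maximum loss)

Column should play Y, value = 1

Work:
Column player minimizes Row's maximum payoff:
Column X: max payoff to Row = 6
Column Y: max payoff to Row = 1
Column Z: max payoff to Row = 2
Minimum is 1, achieved by column Y.
Minimax strategy: Y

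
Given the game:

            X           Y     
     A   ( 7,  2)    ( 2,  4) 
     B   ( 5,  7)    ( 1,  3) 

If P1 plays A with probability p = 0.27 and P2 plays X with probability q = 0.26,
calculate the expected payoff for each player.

E[P1] = 2.3802, E[P2] = 3.8888

Work:
E[P1] = p·q·π₁(A,X) + p·(1-q)·π₁(A,Y) + (1-p)·q·π₁(B,X) + (1-p)·(1-q)·π₁(B,Y)
= 0.27·0.26·7 + 0.27·0.74·2 + 0.73·0.26·5 + 0.73·0.74·1
= 2.3802

E[P2] = 3.8888 (similar calculation)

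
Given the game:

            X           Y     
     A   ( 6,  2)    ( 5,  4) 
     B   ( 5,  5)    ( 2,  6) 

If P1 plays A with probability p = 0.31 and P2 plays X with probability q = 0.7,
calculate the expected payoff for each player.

E[P1] = 4.596, E[P2] = 4.463

Work:
E[P1] = p·q·π₁(A,X) + p·(1-q)·π₁(A,Y) + (1-p)·q·π₁(B,X) + (1-p)·(1-q)·π₁(B,Y)
= 0.31·0.7·6 + 0.31·0.3·5 + 0.69·0.7·5 + 0.69·0.3·2
= 4.596

E[P2] = 4.463 (similar calculation)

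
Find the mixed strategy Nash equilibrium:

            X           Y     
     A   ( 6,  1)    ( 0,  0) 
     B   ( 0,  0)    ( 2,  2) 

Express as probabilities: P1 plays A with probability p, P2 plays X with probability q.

p = 0.6667, q = 0.25

Work:
Find probabilities that make opponent indifferent:
P2 chooses q to make P1 indifferent between A and B
P1 chooses p to make P2 indifferent between X and Y
Mixed NE: P1 plays (A: 0.6667, B: 0.3333), P2 plays (X: 0.25, Y: 0.75)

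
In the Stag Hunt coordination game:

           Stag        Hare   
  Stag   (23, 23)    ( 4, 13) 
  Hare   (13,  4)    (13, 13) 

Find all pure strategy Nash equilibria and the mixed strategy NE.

Pure NE: (Stag, Stag) and (Hare, Hare); Mixed NE: p = 0.4737, q = 0.4737

Work:
Check pure NE:
(Stag, Stag): (23, 23) - no unilateral deviation beneficial
(Hare, Hare): (13, 13) - no unilateral deviation beneficial
Mixed NE: P1 plays Stag with p = 0.4737, P2 plays Stag with q = 0.4737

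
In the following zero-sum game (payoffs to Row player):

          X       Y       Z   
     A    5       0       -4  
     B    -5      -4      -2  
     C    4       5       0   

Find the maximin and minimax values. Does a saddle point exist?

Maximin = 0, Minimax = 0, Saddle: True

Work:
Row minimums: [-4, -5, 0] → maximin = 0
Column maximums: [5, 5, 0] → minimax = 0
Saddle point exists! Game value = 0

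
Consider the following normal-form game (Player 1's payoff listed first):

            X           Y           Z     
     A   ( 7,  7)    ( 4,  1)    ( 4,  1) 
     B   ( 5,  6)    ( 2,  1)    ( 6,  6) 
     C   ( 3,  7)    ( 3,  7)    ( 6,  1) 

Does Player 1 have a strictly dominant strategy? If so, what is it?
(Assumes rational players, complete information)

No strictly dominant strategy exists for Player 1

Work:
A strategy strictly dominates another if it gives a strictly higher payoff against every opponent action. Compare each pair of P1's strategies column-by-column:
  A vs B: [7 vs 5, 4 vs 2, 4 vs 6] → A does not strictly dominate B (column Z: 4 ≤ 6)
  A vs C: [7 vs 3, 4 vs 3, 4 vs 6] → A does not strictly dominate C (column Z: 4 ≤ 6)
  B vs A: [5 vs 7, 2 vs 4, 6 vs 4] → B does not strictly dominate A (column X: 5 ≤ 7)
  B vs C: [5 vs 3, 2 vs 3, 6 vs 6] → B does not strictly dominate C (column Y: 2 ≤ 3)
  C vs A: [3 vs 7, 3 vs 4, 6 vs 4] → C does not strictly dominate A (column X: 3 ≤ 7)
  C vs B: [3 vs 5, 3 vs 2, 6 vs 6] → C does not strictly dominate B (column X: 3 ≤ 5)
No single strategy strictly dominates all others → no strictly dominant strategy.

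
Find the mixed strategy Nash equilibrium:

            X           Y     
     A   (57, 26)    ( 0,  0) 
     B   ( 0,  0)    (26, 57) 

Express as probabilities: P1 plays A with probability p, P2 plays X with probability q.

p = 0.6867, q = 0.3133

Work:
Find probabilities that make opponent indifferent:
P2 chooses q to make P1 indifferent between A and B
P1 chooses p to make P2 indifferent between X and Y
Mixed NE: P1 plays (A: 0.6867, B: 0.3133), P2 plays (X: 0.3133, Y: 0.6867)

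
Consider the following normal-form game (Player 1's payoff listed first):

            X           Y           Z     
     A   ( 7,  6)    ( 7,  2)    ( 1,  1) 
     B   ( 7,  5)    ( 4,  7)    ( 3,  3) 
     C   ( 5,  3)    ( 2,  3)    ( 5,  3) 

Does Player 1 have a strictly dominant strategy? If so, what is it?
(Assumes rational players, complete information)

No strictly dominant strategy exists for Player 1

Work:
A strategy strictly dominates another if it gives a strictly higher payoff against every opponent action. Compare each pair of P1's strategies column-by-column:
  A vs B: [7 vs 7, 7 vs 4, 1 vs 3] → A does not strictly dominate B (column X: 7 ≤ 7)
  A vs C: [7 vs 5, 7 vs 2, 1 vs 5] → A does not strictly dominate C (column Z: 1 ≤ 5)
  B vs A: [7 vs 7, 4 vs 7, 3 vs 1] → B does not strictly dominate A (column X: 7 ≤ 7)
  B vs C: [7 vs 5, 4 vs 2, 3 vs 5] → B does not strictly dominate C (column Z: 3 ≤ 5)
  C vs A: [5 vs 7, 2 vs 7, 5 vs 1] → C does not strictly dominate A (column X: 5 ≤ 7)
  C vs B: [5 vs 7, 2 vs 4, 5 vs 3] → C does not strictly dominate B (column X: 5 ≤ 7)
No single strategy strictly dominates all others → no strictly dominant strategy.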